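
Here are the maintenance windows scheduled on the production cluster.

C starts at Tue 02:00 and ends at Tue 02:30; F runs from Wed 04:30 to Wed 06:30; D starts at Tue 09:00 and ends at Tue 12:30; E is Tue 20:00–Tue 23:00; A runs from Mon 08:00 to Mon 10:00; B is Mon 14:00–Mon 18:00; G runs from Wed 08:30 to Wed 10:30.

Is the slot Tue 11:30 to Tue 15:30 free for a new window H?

No — it overlaps D

A: ends Mon 10:00 at or before H starts Tue 11:30 → clear.
B: ends Mon 18:00 at or before H starts Tue 11:30 → clear.
C: ends Tue 02:30 at or before H starts Tue 11:30 → clear.
D: starts Tue 09:00 before H ends Tue 15:30, and ends Tue 12:30 after H starts Tue 11:30 → overlap.
E: starts Tue 20:00 at or after H ends Tue 15:30 → clear.
F: starts Wed 04:30 at or after H ends Tue 15:30 → clear.
G: starts Wed 08:30 at or after H ends Tue 15:30 → clear.
H overlaps D.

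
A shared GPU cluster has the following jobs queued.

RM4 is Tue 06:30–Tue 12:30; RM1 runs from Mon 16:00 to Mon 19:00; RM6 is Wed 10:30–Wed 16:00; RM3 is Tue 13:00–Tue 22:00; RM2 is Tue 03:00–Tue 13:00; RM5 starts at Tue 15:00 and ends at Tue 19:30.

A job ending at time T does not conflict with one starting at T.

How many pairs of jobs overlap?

Sorted by start: RM1, RM2, RM4, RM3, RM5, RM6.
RM2 starts after RM1 ends; RM1 is clear from here.
RM4 starts before RM2 ends → RM2 and RM4 overlap.
RM3 starts exactly when RM2 ends (back-to-back, no overlap); RM2 is clear from here.
RM3 starts after RM4 ends; RM4 is clear from here.
RM5 starts before RM3 ends → RM3 and RM5 overlap.
RM6 starts after RM3 ends.
RM6 starts after RM5 ends.
Overlapping pairs: RM2 & RM4, RM3 & RM5 — 2 in total.

2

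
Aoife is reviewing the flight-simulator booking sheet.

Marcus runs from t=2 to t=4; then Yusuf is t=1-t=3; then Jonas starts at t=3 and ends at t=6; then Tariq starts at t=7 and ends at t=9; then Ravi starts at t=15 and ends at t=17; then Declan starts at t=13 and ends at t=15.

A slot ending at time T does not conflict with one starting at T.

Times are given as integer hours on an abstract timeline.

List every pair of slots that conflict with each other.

Two intervals overlap when each starts before the other ends.
Sorted by start: Yusuf, Marcus, Jonas, Tariq, Declan, Ravi.
Marcus starts before Yusuf ends → Yusuf and Marcus overlap.
Jonas starts exactly when Yusuf ends (back-to-back, no overlap) — done with Yusuf.
Jonas starts before Marcus ends → Marcus and Jonas overlap.
Tariq starts after Marcus ends — done with Marcus.
Tariq starts after Jonas ends — done with Jonas.
Declan starts after Tariq ends — done with Tariq.
Ravi starts exactly when Declan ends (back-to-back, no overlap).

Jonas & Marcus, Marcus & Yusuf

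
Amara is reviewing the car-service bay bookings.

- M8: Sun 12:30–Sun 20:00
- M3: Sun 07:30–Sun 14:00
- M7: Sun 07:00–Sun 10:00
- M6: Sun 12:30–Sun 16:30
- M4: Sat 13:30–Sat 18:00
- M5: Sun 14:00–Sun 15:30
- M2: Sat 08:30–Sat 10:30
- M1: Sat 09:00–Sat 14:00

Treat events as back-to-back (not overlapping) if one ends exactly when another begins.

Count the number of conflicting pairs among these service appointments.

8

Sorted by start: M2, M1, M4, M7, M3, M6, M8, M5.
M1 starts before M2 ends → M2 and M1 overlap.
M4 starts after M2 ends, so M2 has no further overlaps.
M4 starts before M1 ends → M1 and M4 overlap.
M7 starts after M1 ends, so M1 has no further overlaps.
M7 starts after M4 ends, so M4 has no further overlaps.
M3 starts before M7 ends → M7 and M3 overlap.
M6 starts after M7 ends, so M7 has no further overlaps.
M6 starts before M3 ends → M3 and M6 overlap.
M8 starts before M3 ends → M3 and M8 overlap.
M5 starts exactly when M3 ends (back-to-back, no overlap).
M8 starts before M6 ends → M6 and M8 overlap.
M5 starts before M6 ends → M6 and M5 overlap.
M5 starts before M8 ends → M8 and M5 overlap.
Overlapping pairs: M1 & M2, M1 & M4, M3 & M6, M3 & M7, M3 & M8, M5 & M6, M5 & M8, M6 & M8 — 8 in total.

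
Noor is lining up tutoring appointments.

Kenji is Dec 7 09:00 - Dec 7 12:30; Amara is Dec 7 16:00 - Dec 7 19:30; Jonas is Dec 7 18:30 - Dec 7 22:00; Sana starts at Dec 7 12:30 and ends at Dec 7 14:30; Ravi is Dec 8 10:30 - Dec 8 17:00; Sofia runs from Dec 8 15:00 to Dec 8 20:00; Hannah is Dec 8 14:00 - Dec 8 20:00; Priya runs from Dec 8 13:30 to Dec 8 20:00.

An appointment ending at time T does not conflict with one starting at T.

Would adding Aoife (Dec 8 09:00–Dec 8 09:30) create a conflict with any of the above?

No — it doesn't clash with anything

Kenji: ends Dec 7 12:30 at or before Aoife starts Dec 8 09:00 → clear.
Sana: ends Dec 7 14:30 at or before Aoife starts Dec 8 09:00 → clear.
Amara: ends Dec 7 19:30 at or before Aoife starts Dec 8 09:00 → clear.
Jonas: ends Dec 7 22:00 at or before Aoife starts Dec 8 09:00 → clear.
Ravi: starts Dec 8 10:30 at or after Aoife ends Dec 8 09:30 → clear.
Priya: starts Dec 8 13:30 at or after Aoife ends Dec 8 09:30 → clear.
Hannah: starts Dec 8 14:00 at or after Aoife ends Dec 8 09:30 → clear.
Sofia: starts Dec 8 15:00 at or after Aoife ends Dec 8 09:30 → clear.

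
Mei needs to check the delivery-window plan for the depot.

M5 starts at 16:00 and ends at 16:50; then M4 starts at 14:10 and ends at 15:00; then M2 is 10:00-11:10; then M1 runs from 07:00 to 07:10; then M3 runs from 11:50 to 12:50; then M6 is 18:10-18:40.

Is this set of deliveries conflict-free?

Check each pair: they overlap iff neither finishes before the other starts.
Sorted by start: M1, M2, M3, M4, M5, M6.
M2 starts after M1 ends, so M1 has no further overlaps.
M3 starts after M2 ends, so M2 has no further overlaps.
M4 starts after M3 ends, so M3 has no further overlaps.
M5 starts after M4 ends, so M4 has no further overlaps.
M6 starts after M5 ends.
Every pair is clear; the schedule has no overlaps.

Yes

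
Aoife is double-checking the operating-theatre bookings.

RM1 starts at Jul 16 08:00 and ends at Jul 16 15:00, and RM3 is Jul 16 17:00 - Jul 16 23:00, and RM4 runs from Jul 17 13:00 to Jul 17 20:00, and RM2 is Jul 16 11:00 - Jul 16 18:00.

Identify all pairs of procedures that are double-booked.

RM1 & RM2, RM2 & RM3

Sorted by start: RM1, RM2, RM3, RM4.
RM2 starts before RM1 ends → RM1 and RM2 overlap.
RM3 starts after RM1 ends, so RM1 has no further overlaps.
RM3 starts before RM2 ends → RM2 and RM3 overlap.
RM4 starts after RM2 ends.
RM4 starts after RM3 ends.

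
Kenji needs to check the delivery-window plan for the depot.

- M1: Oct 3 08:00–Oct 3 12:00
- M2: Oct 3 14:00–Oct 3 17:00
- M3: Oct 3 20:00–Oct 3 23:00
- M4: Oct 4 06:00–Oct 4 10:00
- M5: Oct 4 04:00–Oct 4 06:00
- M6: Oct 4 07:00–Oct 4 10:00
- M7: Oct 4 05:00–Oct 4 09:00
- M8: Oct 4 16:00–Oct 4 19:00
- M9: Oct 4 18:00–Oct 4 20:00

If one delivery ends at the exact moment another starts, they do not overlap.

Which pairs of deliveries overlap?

Check each pair: they overlap iff neither finishes before the other starts.
Sorted by start: M1, M2, M3, M5, M7, M4, M6, M8, M9.
M2 starts after M1 ends; M1 is clear from here.
M3 starts after M2 ends; M2 is clear from here.
M5 starts after M3 ends; M3 is clear from here.
M7 starts before M5 ends → M5 and M7 overlap.
M4 starts exactly when M5 ends (back-to-back, no overlap); M5 is clear from here.
M4 starts before M7 ends → M7 and M4 overlap.
M6 starts before M7 ends → M7 and M6 overlap.
M8 starts after M7 ends; M7 is clear from here.
M6 starts before M4 ends → M4 and M6 overlap.
M8 starts after M4 ends; M4 is clear from here.
M8 starts after M6 ends; M6 is clear from here.
M9 starts before M8 ends → M8 and M9 overlap.

M4 & M6, M4 & M7, M5 & M7, M6 & M7, M8 & M9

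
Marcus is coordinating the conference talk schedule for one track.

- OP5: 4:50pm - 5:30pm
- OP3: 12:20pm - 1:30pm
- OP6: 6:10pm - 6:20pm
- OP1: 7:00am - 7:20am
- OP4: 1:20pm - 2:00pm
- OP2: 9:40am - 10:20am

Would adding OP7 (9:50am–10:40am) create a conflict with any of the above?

OP1: ends 7:20am at or before OP7 starts 9:50am → clear.
OP2: starts 9:40am before OP7 ends 10:40am, and ends 10:20am after OP7 starts 9:50am → overlap.
OP3: starts 12:20pm at or after OP7 ends 10:40am → clear.
OP4: starts 1:20pm at or after OP7 ends 10:40am → clear.
OP5: starts 4:50pm at or after OP7 ends 10:40am → clear.
OP6: starts 6:10pm at or after OP7 ends 10:40am → clear.
OP7 overlaps OP2.

Yes — it overlaps OP2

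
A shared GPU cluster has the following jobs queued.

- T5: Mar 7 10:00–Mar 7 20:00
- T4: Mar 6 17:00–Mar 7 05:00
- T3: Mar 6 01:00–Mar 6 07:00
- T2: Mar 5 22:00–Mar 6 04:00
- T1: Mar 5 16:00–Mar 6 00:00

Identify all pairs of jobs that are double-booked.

T1 & T2, T2 & T3

Two intervals overlap when each starts before the other ends.
Sorted by start: T1, T2, T3, T4, T5.
T2 starts before T1 ends → T1 and T2 overlap.
T3 starts after T1 ends — done with T1.
T3 starts before T2 ends → T2 and T3 overlap.
T4 starts after T2 ends — done with T2.
T4 starts after T3 ends — done with T3.
T5 starts after T4 ends.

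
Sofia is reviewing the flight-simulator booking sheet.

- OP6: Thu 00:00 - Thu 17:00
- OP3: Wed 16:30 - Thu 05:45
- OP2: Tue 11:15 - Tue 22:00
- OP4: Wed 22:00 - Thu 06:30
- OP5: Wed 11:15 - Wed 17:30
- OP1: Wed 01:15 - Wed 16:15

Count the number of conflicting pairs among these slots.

5

Sorted by start: OP2, OP1, OP5, OP3, OP4, OP6.
OP1 starts after OP2 ends, so OP2 has no further overlaps.
OP5 starts before OP1 ends → OP1 and OP5 overlap.
OP3 starts after OP1 ends, so OP1 has no further overlaps.
OP3 starts before OP5 ends → OP5 and OP3 overlap.
OP4 starts after OP5 ends, so OP5 has no further overlaps.
OP4 starts before OP3 ends → OP3 and OP4 overlap.
OP6 starts before OP3 ends → OP3 and OP6 overlap.
OP6 starts before OP4 ends → OP4 and OP6 overlap.
Overlapping pairs: OP1 & OP5, OP3 & OP4, OP3 & OP5, OP3 & OP6, OP4 & OP6 — 5 in total.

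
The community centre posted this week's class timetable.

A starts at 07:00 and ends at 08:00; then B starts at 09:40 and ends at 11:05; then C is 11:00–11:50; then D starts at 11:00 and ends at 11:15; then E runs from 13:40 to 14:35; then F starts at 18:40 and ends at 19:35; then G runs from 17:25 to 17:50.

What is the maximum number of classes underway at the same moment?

3

Walk through starts and ends in time order (an end at T is processed before a start at T):
07:00 start A → 1
08:00 end A → 0
09:40 start B → 1
11:00 start C → 2
11:00 start D → 3
11:05 end B → 2
11:15 end D → 1
11:50 end C → 0
13:40 start E → 1
14:35 end E → 0
17:25 start G → 1
17:50 end G → 0
18:40 start F → 1
19:35 end F → 0
Peak is 3, at 11:00 (B, C, D).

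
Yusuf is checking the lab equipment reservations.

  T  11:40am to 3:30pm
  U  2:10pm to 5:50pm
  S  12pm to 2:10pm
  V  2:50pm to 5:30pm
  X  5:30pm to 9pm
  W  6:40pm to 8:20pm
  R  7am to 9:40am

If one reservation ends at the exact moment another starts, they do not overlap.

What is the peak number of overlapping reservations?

3

Sort all start/end points and keep a running count:
7am start R → 1
9:40am end R → 0
11:40am start T → 1
12pm start S → 2
2:10pm end S → 1
2:10pm start U → 2
2:50pm start V → 3
3:30pm end T → 2
5:30pm end V → 1
5:30pm start X → 2
5:50pm end U → 1
6:40pm start W → 2
8:20pm end W → 1
9pm end X → 0
Peak is 3, at 2:50pm (T, U, V).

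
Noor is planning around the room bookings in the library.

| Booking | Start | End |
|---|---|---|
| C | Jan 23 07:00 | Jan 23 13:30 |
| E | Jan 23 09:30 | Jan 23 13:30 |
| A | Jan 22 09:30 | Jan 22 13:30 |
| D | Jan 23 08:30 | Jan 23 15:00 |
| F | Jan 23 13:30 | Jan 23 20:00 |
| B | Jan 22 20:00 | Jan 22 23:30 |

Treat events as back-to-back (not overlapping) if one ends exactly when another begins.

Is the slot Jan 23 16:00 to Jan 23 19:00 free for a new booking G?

No — it overlaps F

A: ends Jan 22 13:30 at or before G starts Jan 23 16:00 → clear.
B: ends Jan 22 23:30 at or before G starts Jan 23 16:00 → clear.
C: ends Jan 23 13:30 at or before G starts Jan 23 16:00 → clear.
D: ends Jan 23 15:00 at or before G starts Jan 23 16:00 → clear.
E: ends Jan 23 13:30 at or before G starts Jan 23 16:00 → clear.
F: starts Jan 23 13:30 before G ends Jan 23 19:00, and ends Jan 23 20:00 after G starts Jan 23 16:00 → overlap.
G overlaps F.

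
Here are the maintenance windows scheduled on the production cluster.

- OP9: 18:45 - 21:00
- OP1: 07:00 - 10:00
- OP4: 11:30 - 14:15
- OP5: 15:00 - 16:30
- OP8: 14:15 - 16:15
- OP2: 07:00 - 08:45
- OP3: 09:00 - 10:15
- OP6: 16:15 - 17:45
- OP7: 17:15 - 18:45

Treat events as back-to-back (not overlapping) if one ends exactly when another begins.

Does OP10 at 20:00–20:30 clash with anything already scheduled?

OP1: ends 10:00 at or before OP10 starts 20:00 → clear.
OP2: ends 08:45 at or before OP10 starts 20:00 → clear.
OP3: ends 10:15 at or before OP10 starts 20:00 → clear.
OP4: ends 14:15 at or before OP10 starts 20:00 → clear.
OP8: ends 16:15 at or before OP10 starts 20:00 → clear.
OP5: ends 16:30 at or before OP10 starts 20:00 → clear.
OP6: ends 17:45 at or before OP10 starts 20:00 → clear.
OP7: ends 18:45 at or before OP10 starts 20:00 → clear.
OP9: starts 18:45 before OP10 ends 20:30, and ends 21:00 after OP10 starts 20:00 → overlap.
OP10 overlaps OP9.

Yes — it overlaps OP9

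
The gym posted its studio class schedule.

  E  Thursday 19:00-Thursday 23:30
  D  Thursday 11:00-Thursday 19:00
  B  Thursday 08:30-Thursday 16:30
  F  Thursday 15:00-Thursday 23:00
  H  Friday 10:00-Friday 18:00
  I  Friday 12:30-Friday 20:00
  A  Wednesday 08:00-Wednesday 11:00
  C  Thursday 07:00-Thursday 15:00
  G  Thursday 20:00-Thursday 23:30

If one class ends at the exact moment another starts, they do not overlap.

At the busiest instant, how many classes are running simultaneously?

3

Sweep the timeline, counting +1 at each start and −1 at each end (ends before starts at a tie):
Wednesday 08:00 start A → 1
Wednesday 11:00 end A → 0
Thursday 07:00 start C → 1
Thursday 08:30 start B → 2
Thursday 11:00 start D → 3
Thursday 15:00 end C → 2
Thursday 15:00 start F → 3
Thursday 16:30 end B → 2
Thursday 19:00 end D → 1
Thursday 19:00 start E → 2
Thursday 20:00 start G → 3
Thursday 23:00 end F → 2
Thursday 23:30 end E → 1
Thursday 23:30 end G → 0
Friday 10:00 start H → 1
Friday 12:30 start I → 2
Friday 18:00 end H → 1
Friday 20:00 end I → 0
Peak is 3, at Thursday 11:00 (B, C, D).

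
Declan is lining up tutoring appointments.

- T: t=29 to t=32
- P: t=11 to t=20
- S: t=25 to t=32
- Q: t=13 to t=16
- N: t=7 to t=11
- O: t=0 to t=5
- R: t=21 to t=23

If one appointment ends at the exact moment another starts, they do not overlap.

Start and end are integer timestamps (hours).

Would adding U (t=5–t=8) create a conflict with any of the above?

O: ends t=5 at or before U starts t=5 → clear.
N: starts t=7 before U ends t=8, and ends t=11 after U starts t=5 → overlap.
P: starts t=11 at or after U ends t=8 → clear.
Q: starts t=13 at or after U ends t=8 → clear.
R: starts t=21 at or after U ends t=8 → clear.
S: starts t=25 at or after U ends t=8 → clear.
T: starts t=29 at or after U ends t=8 → clear.
U overlaps N.

Yes — it overlaps N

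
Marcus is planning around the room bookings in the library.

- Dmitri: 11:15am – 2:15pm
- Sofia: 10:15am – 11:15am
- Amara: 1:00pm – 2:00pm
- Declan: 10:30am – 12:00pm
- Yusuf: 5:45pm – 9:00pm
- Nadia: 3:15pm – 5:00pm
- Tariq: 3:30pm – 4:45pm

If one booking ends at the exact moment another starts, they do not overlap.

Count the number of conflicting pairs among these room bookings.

Sorted by start: Sofia, Declan, Dmitri, Amara, Nadia, Tariq, Yusuf.
Declan starts before Sofia ends → Sofia and Declan overlap.
Dmitri starts exactly when Sofia ends (back-to-back, no overlap); Sofia is clear from here.
Dmitri starts before Declan ends → Declan and Dmitri overlap.
Amara starts after Declan ends; Declan is clear from here.
Amara starts before Dmitri ends → Dmitri and Amara overlap.
Nadia starts after Dmitri ends; Dmitri is clear from here.
Nadia starts after Amara ends; Amara is clear from here.
Tariq starts before Nadia ends → Nadia and Tariq overlap.
Yusuf starts after Nadia ends.
Yusuf starts after Tariq ends.
Overlapping pairs: Amara & Dmitri, Declan & Dmitri, Declan & Sofia, Nadia & Tariq — 4 in total.

4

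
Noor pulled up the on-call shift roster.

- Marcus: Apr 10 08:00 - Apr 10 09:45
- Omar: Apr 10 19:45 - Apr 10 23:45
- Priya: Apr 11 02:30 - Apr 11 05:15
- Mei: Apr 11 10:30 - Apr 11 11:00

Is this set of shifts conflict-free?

Check each pair: they overlap iff neither finishes before the other starts.
Sorted by start: Marcus, Omar, Priya, Mei.
Omar starts after Marcus ends; Marcus is clear from here.
Priya starts after Omar ends; Omar is clear from here.
Mei starts after Priya ends.
Every pair is clear; the schedule has no overlaps.

Yes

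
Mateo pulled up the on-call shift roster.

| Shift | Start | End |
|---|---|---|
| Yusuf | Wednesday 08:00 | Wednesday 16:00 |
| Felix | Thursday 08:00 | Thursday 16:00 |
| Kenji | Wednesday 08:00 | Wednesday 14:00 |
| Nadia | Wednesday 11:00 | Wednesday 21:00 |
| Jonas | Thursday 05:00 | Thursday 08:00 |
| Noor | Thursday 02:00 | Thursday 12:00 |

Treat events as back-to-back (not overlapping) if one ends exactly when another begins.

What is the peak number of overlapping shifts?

3

Sweep the timeline, counting +1 at each start and −1 at each end (ends before starts at a tie):
Wednesday 08:00 start Kenji → 1
Wednesday 08:00 start Yusuf → 2
Wednesday 11:00 start Nadia → 3
Wednesday 14:00 end Kenji → 2
Wednesday 16:00 end Yusuf → 1
Wednesday 21:00 end Nadia → 0
Thursday 02:00 start Noor → 1
Thursday 05:00 start Jonas → 2
Thursday 08:00 end Jonas → 1
Thursday 08:00 start Felix → 2
Thursday 12:00 end Noor → 1
Thursday 16:00 end Felix → 0
Peak is 3, at Wednesday 11:00 (Kenji, Nadia, Yusuf).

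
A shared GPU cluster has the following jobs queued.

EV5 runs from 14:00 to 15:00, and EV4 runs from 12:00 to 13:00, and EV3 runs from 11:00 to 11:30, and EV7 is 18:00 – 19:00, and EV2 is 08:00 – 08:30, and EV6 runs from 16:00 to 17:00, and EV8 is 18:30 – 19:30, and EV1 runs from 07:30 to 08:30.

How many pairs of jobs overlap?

Check each pair: they overlap iff neither finishes before the other starts.
Sorted by start: EV1, EV2, EV3, EV4, EV5, EV6, EV7, EV8.
EV2 starts before EV1 ends → EV1 and EV2 overlap.
EV3 starts after EV1 ends; EV1 is clear from here.
EV3 starts after EV2 ends; EV2 is clear from here.
EV4 starts after EV3 ends; EV3 is clear from here.
EV5 starts after EV4 ends; EV4 is clear from here.
EV6 starts after EV5 ends; EV5 is clear from here.
EV7 starts after EV6 ends; EV6 is clear from here.
EV8 starts before EV7 ends → EV7 and EV8 overlap.
Overlapping pairs: EV1 & EV2, EV7 & EV8 — 2 in total.

2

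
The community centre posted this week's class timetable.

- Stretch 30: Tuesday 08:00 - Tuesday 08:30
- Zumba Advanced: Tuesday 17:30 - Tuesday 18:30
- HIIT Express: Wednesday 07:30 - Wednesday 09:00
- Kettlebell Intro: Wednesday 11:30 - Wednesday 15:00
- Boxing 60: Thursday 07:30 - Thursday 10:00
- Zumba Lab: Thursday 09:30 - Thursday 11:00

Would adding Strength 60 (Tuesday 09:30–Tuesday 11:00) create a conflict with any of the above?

No — it doesn't clash with anything

Stretch 30: ends Tuesday 08:30 at or before Strength 60 starts Tuesday 09:30 → clear.
Zumba Advanced: starts Tuesday 17:30 at or after Strength 60 ends Tuesday 11:00 → clear.
HIIT Express: starts Wednesday 07:30 at or after Strength 60 ends Tuesday 11:00 → clear.
Kettlebell Intro: starts Wednesday 11:30 at or after Strength 60 ends Tuesday 11:00 → clear.
Boxing 60: starts Thursday 07:30 at or after Strength 60 ends Tuesday 11:00 → clear.
Zumba Lab: starts Thursday 09:30 at or after Strength 60 ends Tuesday 11:00 → clear.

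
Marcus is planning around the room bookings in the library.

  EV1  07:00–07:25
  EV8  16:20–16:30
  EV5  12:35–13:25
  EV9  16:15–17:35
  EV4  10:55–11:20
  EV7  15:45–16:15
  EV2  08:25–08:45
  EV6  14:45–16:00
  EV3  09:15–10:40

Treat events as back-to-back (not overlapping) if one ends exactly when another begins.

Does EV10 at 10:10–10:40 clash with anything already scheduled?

EV1: ends 07:25 at or before EV10 starts 10:10 → clear.
EV2: ends 08:45 at or before EV10 starts 10:10 → clear.
EV3: starts 09:15 before EV10 ends 10:40, and ends 10:40 after EV10 starts 10:10 → overlap.
EV4: starts 10:55 at or after EV10 ends 10:40 → clear.
EV5: starts 12:35 at or after EV10 ends 10:40 → clear.
EV6: starts 14:45 at or after EV10 ends 10:40 → clear.
EV7: starts 15:45 at or after EV10 ends 10:40 → clear.
EV9: starts 16:15 at or after EV10 ends 10:40 → clear.
EV8: starts 16:20 at or after EV10 ends 10:40 → clear.
EV10 overlaps EV3.

Yes — it overlaps EV3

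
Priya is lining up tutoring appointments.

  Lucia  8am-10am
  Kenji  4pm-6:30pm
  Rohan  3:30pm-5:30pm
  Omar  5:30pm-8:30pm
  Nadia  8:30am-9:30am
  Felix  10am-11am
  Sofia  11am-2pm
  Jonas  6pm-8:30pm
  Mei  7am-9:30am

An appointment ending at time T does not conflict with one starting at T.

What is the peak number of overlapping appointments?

Sort all start/end points and keep a running count:
7am start Mei → 1
8am start Lucia → 2
8:30am start Nadia → 3
9:30am end Mei → 2
9:30am end Nadia → 1
10am end Lucia → 0
10am start Felix → 1
11am end Felix → 0
11am start Sofia → 1
2pm end Sofia → 0
3:30pm start Rohan → 1
4pm start Kenji → 2
5:30pm end Rohan → 1
5:30pm start Omar → 2
6pm start Jonas → 3
6:30pm end Kenji → 2
8:30pm end Jonas → 1
8:30pm end Omar → 0
Peak is 3, at 8:30am (Lucia, Mei, Nadia).

3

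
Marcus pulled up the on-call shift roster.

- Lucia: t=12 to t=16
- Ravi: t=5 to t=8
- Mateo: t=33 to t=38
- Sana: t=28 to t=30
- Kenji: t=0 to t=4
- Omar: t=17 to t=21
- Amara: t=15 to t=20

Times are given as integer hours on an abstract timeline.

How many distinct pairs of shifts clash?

2

Check each pair: they overlap iff neither finishes before the other starts.
Sorted by start: Kenji, Ravi, Lucia, Amara, Omar, Sana, Mateo.
Ravi starts after Kenji ends, so Kenji has no further overlaps.
Lucia starts after Ravi ends, so Ravi has no further overlaps.
Amara starts before Lucia ends → Lucia and Amara overlap.
Omar starts after Lucia ends, so Lucia has no further overlaps.
Omar starts before Amara ends → Amara and Omar overlap.
Sana starts after Amara ends, so Amara has no further overlaps.
Sana starts after Omar ends, so Omar has no further overlaps.
Mateo starts after Sana ends.
Overlapping pairs: Amara & Lucia, Amara & Omar — 2 in total.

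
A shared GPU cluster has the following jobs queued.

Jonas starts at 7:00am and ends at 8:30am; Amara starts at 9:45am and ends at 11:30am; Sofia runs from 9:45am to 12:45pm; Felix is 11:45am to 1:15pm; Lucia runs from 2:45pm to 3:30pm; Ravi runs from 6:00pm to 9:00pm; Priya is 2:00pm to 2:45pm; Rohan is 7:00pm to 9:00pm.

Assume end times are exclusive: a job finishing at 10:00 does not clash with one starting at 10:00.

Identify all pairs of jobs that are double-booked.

Sorted by start: Jonas, Amara, Sofia, Felix, Priya, Lucia, Ravi, Rohan.
Amara starts after Jonas ends — done with Jonas.
Sofia starts before Amara ends → Amara and Sofia overlap.
Felix starts after Amara ends — done with Amara.
Felix starts before Sofia ends → Sofia and Felix overlap.
Priya starts after Sofia ends — done with Sofia.
Priya starts after Felix ends — done with Felix.
Lucia starts exactly when Priya ends (back-to-back, no overlap) — done with Priya.
Ravi starts after Lucia ends — done with Lucia.
Rohan starts before Ravi ends → Ravi and Rohan overlap.

Amara & Sofia, Felix & Sofia, Ravi & Rohan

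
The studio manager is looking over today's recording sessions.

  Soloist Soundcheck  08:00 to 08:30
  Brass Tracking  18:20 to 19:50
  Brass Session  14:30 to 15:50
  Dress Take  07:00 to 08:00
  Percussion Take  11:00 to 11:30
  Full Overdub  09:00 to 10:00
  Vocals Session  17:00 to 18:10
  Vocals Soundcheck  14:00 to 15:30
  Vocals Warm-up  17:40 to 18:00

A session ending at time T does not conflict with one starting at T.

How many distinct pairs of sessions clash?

Two intervals overlap when each starts before the other ends.
Sorted by start: Dress Take, Soloist Soundcheck, Full Overdub, Percussion Take, Vocals Soundcheck, Brass Session, Vocals Session, Vocals Warm-up, Brass Tracking.
Soloist Soundcheck starts exactly when Dress Take ends (back-to-back, no overlap), so nothing later overlaps Dress Take either.
Full Overdub starts after Soloist Soundcheck ends, so nothing later overlaps Soloist Soundcheck either.
Percussion Take starts after Full Overdub ends, so nothing later overlaps Full Overdub either.
Vocals Soundcheck starts after Percussion Take ends, so nothing later overlaps Percussion Take either.
Brass Session starts before Vocals Soundcheck ends → Vocals Soundcheck and Brass Session overlap.
Vocals Session starts after Vocals Soundcheck ends, so nothing later overlaps Vocals Soundcheck either.
Vocals Session starts after Brass Session ends, so nothing later overlaps Brass Session either.
Vocals Warm-up starts before Vocals Session ends → Vocals Session and Vocals Warm-up overlap.
Brass Tracking starts after Vocals Session ends.
Brass Tracking starts after Vocals Warm-up ends.
Overlapping pairs: Brass Session & Vocals Soundcheck, Vocals Session & Vocals Warm-up — 2 in total.

2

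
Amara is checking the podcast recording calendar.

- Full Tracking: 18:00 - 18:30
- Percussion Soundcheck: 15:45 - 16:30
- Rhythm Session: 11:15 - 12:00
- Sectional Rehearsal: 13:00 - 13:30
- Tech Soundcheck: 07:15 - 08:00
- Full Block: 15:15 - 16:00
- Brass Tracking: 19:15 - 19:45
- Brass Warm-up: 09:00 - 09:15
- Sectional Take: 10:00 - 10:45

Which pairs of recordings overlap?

Full Block & Percussion Soundcheck

Check each pair: they overlap iff neither finishes before the other starts.
Sorted by start: Tech Soundcheck, Brass Warm-up, Sectional Take, Rhythm Session, Sectional Rehearsal, Full Block, Percussion Soundcheck, Full Tracking, Brass Tracking.
Brass Warm-up starts after Tech Soundcheck ends; Tech Soundcheck is clear from here.
Sectional Take starts after Brass Warm-up ends; Brass Warm-up is clear from here.
Rhythm Session starts after Sectional Take ends; Sectional Take is clear from here.
Sectional Rehearsal starts after Rhythm Session ends; Rhythm Session is clear from here.
Full Block starts after Sectional Rehearsal ends; Sectional Rehearsal is clear from here.
Percussion Soundcheck starts before Full Block ends → Full Block and Percussion Soundcheck overlap.
Full Tracking starts after Full Block ends; Full Block is clear from here.
Full Tracking starts after Percussion Soundcheck ends; Percussion Soundcheck is clear from here.
Brass Tracking starts after Full Tracking ends.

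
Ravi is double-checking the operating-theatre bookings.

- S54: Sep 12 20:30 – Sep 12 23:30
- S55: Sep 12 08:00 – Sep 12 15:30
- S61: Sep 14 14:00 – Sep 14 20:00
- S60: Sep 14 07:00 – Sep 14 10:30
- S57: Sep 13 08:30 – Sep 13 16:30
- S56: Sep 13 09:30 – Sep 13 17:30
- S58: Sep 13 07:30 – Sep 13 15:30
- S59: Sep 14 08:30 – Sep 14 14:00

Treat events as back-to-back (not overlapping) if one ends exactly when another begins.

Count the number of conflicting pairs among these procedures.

4

Sorted by start: S55, S54, S58, S57, S56, S60, S59, S61.
S54 starts after S55 ends — done with S55.
S58 starts after S54 ends — done with S54.
S57 starts before S58 ends → S58 and S57 overlap.
S56 starts before S58 ends → S58 and S56 overlap.
S60 starts after S58 ends — done with S58.
S56 starts before S57 ends → S57 and S56 overlap.
S60 starts after S57 ends — done with S57.
S60 starts after S56 ends — done with S56.
S59 starts before S60 ends → S60 and S59 overlap.
S61 starts after S60 ends.
S61 starts exactly when S59 ends (back-to-back, no overlap).
Overlapping pairs: S56 & S57, S56 & S58, S57 & S58, S59 & S60 — 4 in total.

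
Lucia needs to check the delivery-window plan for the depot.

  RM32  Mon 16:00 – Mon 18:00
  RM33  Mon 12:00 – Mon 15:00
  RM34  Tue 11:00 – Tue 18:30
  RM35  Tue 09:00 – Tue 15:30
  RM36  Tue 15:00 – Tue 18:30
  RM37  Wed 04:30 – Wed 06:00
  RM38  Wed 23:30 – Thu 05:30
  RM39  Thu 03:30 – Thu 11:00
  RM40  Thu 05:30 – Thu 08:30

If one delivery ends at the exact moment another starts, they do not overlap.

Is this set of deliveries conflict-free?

No

Sorted by start: RM33, RM32, RM35, RM34, RM36, RM37, RM38, RM39, RM40.
RM32 starts after RM33 ends, so nothing later overlaps RM33 either.
RM35 starts after RM32 ends, so nothing later overlaps RM32 either.
RM34 starts before RM35 ends → RM35 and RM34 overlap.
That's a conflict, so the schedule is not conflict-free.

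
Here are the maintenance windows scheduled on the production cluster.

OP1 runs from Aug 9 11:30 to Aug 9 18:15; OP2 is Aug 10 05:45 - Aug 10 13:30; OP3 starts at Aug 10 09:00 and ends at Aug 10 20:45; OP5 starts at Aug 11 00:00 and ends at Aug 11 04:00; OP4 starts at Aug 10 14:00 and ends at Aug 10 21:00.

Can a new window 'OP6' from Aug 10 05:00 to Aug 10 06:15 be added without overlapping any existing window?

OP1: ends Aug 9 18:15 at or before OP6 starts Aug 10 05:00 → clear.
OP2: starts Aug 10 05:45 before OP6 ends Aug 10 06:15, and ends Aug 10 13:30 after OP6 starts Aug 10 05:00 → overlap.
OP3: starts Aug 10 09:00 at or after OP6 ends Aug 10 06:15 → clear.
OP4: starts Aug 10 14:00 at or after OP6 ends Aug 10 06:15 → clear.
OP5: starts Aug 11 00:00 at or after OP6 ends Aug 10 06:15 → clear.
OP6 overlaps OP2.

No — it overlaps OP2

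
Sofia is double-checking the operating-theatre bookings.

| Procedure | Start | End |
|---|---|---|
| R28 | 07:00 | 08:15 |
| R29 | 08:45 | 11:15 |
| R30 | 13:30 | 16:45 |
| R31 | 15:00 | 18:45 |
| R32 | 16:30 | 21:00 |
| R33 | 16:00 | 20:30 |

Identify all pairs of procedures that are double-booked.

R30 & R31, R30 & R32, R30 & R33, R31 & R32, R31 & R33, R32 & R33

Check each pair: they overlap iff neither finishes before the other starts.
Sorted by start: R28, R29, R30, R31, R33, R32.
R29 starts after R28 ends, so nothing later overlaps R28 either.
R30 starts after R29 ends, so nothing later overlaps R29 either.
R31 starts before R30 ends → R30 and R31 overlap.
R33 starts before R30 ends → R30 and R33 overlap.
R32 starts before R30 ends → R30 and R32 overlap.
R33 starts before R31 ends → R31 and R33 overlap.
R32 starts before R31 ends → R31 and R32 overlap.
R32 starts before R33 ends → R33 and R32 overlap.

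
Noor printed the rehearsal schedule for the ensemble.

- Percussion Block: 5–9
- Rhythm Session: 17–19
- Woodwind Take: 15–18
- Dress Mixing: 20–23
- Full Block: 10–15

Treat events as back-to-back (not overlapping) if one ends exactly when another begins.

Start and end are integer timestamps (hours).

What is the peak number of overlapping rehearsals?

2

Walk through starts and ends in time order (an end at T is processed before a start at T):
5 start Percussion Block → 1
9 end Percussion Block → 0
10 start Full Block → 1
15 end Full Block → 0
15 start Woodwind Take → 1
17 start Rhythm Session → 2
18 end Woodwind Take → 1
19 end Rhythm Session → 0
20 start Dress Mixing → 1
23 end Dress Mixing → 0
Peak is 2, at 17 (Rhythm Session, Woodwind Take).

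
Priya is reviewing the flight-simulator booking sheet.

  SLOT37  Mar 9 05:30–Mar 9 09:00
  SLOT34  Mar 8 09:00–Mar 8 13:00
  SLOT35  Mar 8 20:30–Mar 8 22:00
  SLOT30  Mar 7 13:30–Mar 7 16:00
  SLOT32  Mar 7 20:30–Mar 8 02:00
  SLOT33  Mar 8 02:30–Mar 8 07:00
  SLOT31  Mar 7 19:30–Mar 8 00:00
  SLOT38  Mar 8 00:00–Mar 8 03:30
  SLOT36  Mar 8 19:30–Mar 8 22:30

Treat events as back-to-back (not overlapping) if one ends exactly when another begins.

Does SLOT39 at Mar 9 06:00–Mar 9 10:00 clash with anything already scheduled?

Yes — it overlaps SLOT37

SLOT30: ends Mar 7 16:00 at or before SLOT39 starts Mar 9 06:00 → clear.
SLOT31: ends Mar 8 00:00 at or before SLOT39 starts Mar 9 06:00 → clear.
SLOT32: ends Mar 8 02:00 at or before SLOT39 starts Mar 9 06:00 → clear.
SLOT38: ends Mar 8 03:30 at or before SLOT39 starts Mar 9 06:00 → clear.
SLOT33: ends Mar 8 07:00 at or before SLOT39 starts Mar 9 06:00 → clear.
SLOT34: ends Mar 8 13:00 at or before SLOT39 starts Mar 9 06:00 → clear.
SLOT36: ends Mar 8 22:30 at or before SLOT39 starts Mar 9 06:00 → clear.
SLOT35: ends Mar 8 22:00 at or before SLOT39 starts Mar 9 06:00 → clear.
SLOT37: starts Mar 9 05:30 before SLOT39 ends Mar 9 10:00, and ends Mar 9 09:00 after SLOT39 starts Mar 9 06:00 → overlap.
SLOT39 overlaps SLOT37.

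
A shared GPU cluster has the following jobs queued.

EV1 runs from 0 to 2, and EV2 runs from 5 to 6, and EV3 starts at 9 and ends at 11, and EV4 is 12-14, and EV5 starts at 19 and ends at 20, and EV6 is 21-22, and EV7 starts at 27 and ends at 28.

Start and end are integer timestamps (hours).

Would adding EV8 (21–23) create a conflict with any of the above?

Yes — it overlaps EV6

EV1: ends 2 at or before EV8 starts 21 → clear.
EV2: ends 6 at or before EV8 starts 21 → clear.
EV3: ends 11 at or before EV8 starts 21 → clear.
EV4: ends 14 at or before EV8 starts 21 → clear.
EV5: ends 20 at or before EV8 starts 21 → clear.
EV6: starts 21 before EV8 ends 23, and ends 22 after EV8 starts 21 → overlap.
EV7: starts 27 at or after EV8 ends 23 → clear.
EV8 overlaps EV6.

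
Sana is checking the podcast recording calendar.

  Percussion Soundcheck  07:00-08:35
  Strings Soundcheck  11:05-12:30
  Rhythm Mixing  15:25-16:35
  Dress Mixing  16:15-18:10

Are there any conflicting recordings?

Yes

Sorted by start: Percussion Soundcheck, Strings Soundcheck, Rhythm Mixing, Dress Mixing.
Strings Soundcheck starts after Percussion Soundcheck ends; Percussion Soundcheck is clear from here.
Rhythm Mixing starts after Strings Soundcheck ends; Strings Soundcheck is clear from here.
Dress Mixing starts before Rhythm Mixing ends → Rhythm Mixing and Dress Mixing overlap.
That's a conflict, so the schedule is not conflict-free.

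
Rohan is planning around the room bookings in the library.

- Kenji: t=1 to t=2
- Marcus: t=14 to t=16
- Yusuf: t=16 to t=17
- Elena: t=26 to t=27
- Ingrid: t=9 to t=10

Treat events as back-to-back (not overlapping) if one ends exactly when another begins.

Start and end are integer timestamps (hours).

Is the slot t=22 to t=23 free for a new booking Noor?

Yes — the slot is free

Kenji: ends t=2 at or before Noor starts t=22 → clear.
Ingrid: ends t=10 at or before Noor starts t=22 → clear.
Marcus: ends t=16 at or before Noor starts t=22 → clear.
Yusuf: ends t=17 at or before Noor starts t=22 → clear.
Elena: starts t=26 at or after Noor ends t=23 → clear.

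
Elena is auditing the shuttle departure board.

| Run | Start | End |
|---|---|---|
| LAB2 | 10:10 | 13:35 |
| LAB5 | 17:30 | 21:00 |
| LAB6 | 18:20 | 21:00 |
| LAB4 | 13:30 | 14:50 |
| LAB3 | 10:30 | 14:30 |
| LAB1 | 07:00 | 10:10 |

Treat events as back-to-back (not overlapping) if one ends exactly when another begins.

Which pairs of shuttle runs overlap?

LAB2 & LAB3, LAB2 & LAB4, LAB3 & LAB4, LAB5 & LAB6

Sorted by start: LAB1, LAB2, LAB3, LAB4, LAB5, LAB6.
LAB2 starts exactly when LAB1 ends (back-to-back, no overlap) — done with LAB1.
LAB3 starts before LAB2 ends → LAB2 and LAB3 overlap.
LAB4 starts before LAB2 ends → LAB2 and LAB4 overlap.
LAB5 starts after LAB2 ends — done with LAB2.
LAB4 starts before LAB3 ends → LAB3 and LAB4 overlap.
LAB5 starts after LAB3 ends — done with LAB3.
LAB5 starts after LAB4 ends — done with LAB4.
LAB6 starts before LAB5 ends → LAB5 and LAB6 overlap.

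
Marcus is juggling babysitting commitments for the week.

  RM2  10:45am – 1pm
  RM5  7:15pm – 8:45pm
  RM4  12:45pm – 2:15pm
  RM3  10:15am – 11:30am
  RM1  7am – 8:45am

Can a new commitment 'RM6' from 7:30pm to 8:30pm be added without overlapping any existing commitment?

RM1: ends 8:45am at or before RM6 starts 7:30pm → clear.
RM3: ends 11:30am at or before RM6 starts 7:30pm → clear.
RM2: ends 1pm at or before RM6 starts 7:30pm → clear.
RM4: ends 2:15pm at or before RM6 starts 7:30pm → clear.
RM5: starts 7:15pm before RM6 ends 8:30pm, and ends 8:45pm after RM6 starts 7:30pm → overlap.
RM6 overlaps RM5.

No — it overlaps RM5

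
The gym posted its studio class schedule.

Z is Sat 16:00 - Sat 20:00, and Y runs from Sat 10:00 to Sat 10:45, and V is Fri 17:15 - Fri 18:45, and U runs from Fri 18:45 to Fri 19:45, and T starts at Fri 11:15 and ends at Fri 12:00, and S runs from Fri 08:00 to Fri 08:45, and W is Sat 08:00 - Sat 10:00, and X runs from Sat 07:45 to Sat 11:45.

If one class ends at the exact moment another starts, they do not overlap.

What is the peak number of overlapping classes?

Sort all start/end points and keep a running count:
Fri 08:00 start S → 1
Fri 08:45 end S → 0
Fri 11:15 start T → 1
Fri 12:00 end T → 0
Fri 17:15 start V → 1
Fri 18:45 end V → 0
Fri 18:45 start U → 1
Fri 19:45 end U → 0
Sat 07:45 start X → 1
Sat 08:00 start W → 2
Sat 10:00 end W → 1
Sat 10:00 start Y → 2
Sat 10:45 end Y → 1
Sat 11:45 end X → 0
Sat 16:00 start Z → 1
Sat 20:00 end Z → 0
Peak is 2, at Sat 08:00 (W, X).

2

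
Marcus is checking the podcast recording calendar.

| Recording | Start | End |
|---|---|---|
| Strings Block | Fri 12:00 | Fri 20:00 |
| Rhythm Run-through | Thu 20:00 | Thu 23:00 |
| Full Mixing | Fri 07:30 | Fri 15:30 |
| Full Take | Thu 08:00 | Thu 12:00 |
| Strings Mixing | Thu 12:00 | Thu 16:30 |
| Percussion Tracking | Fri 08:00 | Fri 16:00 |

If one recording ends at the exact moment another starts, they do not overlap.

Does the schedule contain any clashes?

Yes

Check each pair: they overlap iff neither finishes before the other starts.
Sorted by start: Full Take, Strings Mixing, Rhythm Run-through, Full Mixing, Percussion Tracking, Strings Block.
Strings Mixing starts exactly when Full Take ends (back-to-back, no overlap) — done with Full Take.
Rhythm Run-through starts after Strings Mixing ends — done with Strings Mixing.
Full Mixing starts after Rhythm Run-through ends — done with Rhythm Run-through.
Percussion Tracking starts before Full Mixing ends → Full Mixing and Percussion Tracking overlap.
That's a conflict, so the schedule is not conflict-free.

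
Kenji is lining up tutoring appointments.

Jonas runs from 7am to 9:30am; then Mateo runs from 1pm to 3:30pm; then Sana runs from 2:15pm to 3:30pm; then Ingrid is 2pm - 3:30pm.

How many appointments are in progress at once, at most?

3

Sort all start/end points and keep a running count:
7am start Jonas → 1
9:30am end Jonas → 0
1pm start Mateo → 1
2pm start Ingrid → 2
2:15pm start Sana → 3
3:30pm end Ingrid → 2
3:30pm end Mateo → 1
3:30pm end Sana → 0
Peak is 3, at 2:15pm (Ingrid, Mateo, Sana).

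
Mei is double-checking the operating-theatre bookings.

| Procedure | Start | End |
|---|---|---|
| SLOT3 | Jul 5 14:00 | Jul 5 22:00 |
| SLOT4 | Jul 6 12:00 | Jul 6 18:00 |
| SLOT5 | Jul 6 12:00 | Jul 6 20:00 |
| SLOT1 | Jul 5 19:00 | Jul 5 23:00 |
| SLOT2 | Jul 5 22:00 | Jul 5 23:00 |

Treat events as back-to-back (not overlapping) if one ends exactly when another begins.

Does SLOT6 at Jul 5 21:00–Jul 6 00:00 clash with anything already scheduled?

SLOT3: starts Jul 5 14:00 before SLOT6 ends Jul 6 00:00, and ends Jul 5 22:00 after SLOT6 starts Jul 5 21:00 → overlap.
SLOT1: starts Jul 5 19:00 before SLOT6 ends Jul 6 00:00, and ends Jul 5 23:00 after SLOT6 starts Jul 5 21:00 → overlap.
SLOT2: starts Jul 5 22:00 before SLOT6 ends Jul 6 00:00, and ends Jul 5 23:00 after SLOT6 starts Jul 5 21:00 → overlap.
SLOT4: starts Jul 6 12:00 at or after SLOT6 ends Jul 6 00:00 → clear.
SLOT5: starts Jul 6 12:00 at or after SLOT6 ends Jul 6 00:00 → clear.
SLOT6 overlaps SLOT1, SLOT2, SLOT3.

Yes — it overlaps SLOT1, SLOT2, SLOT3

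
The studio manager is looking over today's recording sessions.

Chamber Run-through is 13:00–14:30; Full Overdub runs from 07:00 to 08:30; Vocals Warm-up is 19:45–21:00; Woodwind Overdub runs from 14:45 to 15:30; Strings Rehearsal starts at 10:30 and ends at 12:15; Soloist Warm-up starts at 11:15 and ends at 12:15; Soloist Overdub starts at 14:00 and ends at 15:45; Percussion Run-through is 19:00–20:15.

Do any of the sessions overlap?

Sorted by start: Full Overdub, Strings Rehearsal, Soloist Warm-up, Chamber Run-through, Soloist Overdub, Woodwind Overdub, Percussion Run-through, Vocals Warm-up.
Strings Rehearsal starts after Full Overdub ends, so nothing later overlaps Full Overdub either.
Soloist Warm-up starts before Strings Rehearsal ends → Strings Rehearsal and Soloist Warm-up overlap.
That's a conflict, so the schedule is not conflict-free.

Yes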